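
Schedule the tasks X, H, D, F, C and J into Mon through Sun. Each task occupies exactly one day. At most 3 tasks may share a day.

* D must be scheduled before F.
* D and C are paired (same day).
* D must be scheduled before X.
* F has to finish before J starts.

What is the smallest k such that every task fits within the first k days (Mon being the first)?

The precedence chain requires at least 3 distinct days.
With at most 3 per day and 6 tasks, at least 2 days are needed.
3 works (last occupied day: Wed): for example H -> Mon; F -> Tue; J -> Wed; X -> Tue; C -> Mon; D -> Mon.

3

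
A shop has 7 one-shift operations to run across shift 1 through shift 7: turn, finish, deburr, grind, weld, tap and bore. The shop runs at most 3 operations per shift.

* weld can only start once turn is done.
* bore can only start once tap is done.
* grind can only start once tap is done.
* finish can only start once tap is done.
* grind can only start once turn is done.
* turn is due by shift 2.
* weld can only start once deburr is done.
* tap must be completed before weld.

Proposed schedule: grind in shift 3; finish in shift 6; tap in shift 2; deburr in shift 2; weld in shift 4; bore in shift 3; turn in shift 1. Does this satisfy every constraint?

The shop runs at most 3 operations per shift — holds.
weld can only start once turn is done — holds.
bore can only start once tap is done — holds.
finish can only start once tap is done — holds.
weld can only start once deburr is done — holds.
grind can only start once tap is done — holds.
tap must be completed before weld — holds.
turn is due by shift 2 — holds.
grind can only start once turn is done — holds.

Yes, all constraints hold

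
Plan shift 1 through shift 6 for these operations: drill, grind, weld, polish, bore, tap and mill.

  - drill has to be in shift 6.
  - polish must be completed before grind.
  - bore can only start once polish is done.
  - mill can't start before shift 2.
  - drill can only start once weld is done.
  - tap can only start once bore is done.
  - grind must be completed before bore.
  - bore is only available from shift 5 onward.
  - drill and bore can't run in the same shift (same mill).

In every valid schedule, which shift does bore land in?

bore's window is shift 5–shift 6.
drill is fixed at shift 6, and bore can't share a shift with drill.
So bore must be shift 5.

shift 5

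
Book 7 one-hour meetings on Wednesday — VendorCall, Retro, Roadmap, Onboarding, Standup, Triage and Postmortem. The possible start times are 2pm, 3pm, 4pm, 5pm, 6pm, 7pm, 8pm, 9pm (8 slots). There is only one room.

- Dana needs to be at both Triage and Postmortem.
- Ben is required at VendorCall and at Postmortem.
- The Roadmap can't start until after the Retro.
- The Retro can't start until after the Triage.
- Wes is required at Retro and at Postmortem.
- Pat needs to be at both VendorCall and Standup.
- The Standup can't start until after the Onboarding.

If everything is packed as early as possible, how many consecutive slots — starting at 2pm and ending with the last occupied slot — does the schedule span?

7 slots

The precedence chain requires at least 3 distinct slots.
With at most 1 per slot and 7 meetings, at least 7 slots are needed.
7 works (last occupied slot: 8pm): for example VendorCall in 7pm, Retro in 3pm, Postmortem in 8pm, Roadmap in 4pm, Onboarding in 5pm, Standup in 6pm, Triage in 2pm.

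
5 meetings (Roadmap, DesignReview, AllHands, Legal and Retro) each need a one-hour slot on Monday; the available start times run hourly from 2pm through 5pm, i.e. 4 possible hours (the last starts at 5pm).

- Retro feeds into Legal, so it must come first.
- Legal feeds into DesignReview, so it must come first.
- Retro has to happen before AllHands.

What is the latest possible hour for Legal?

Precedence pushes Legal to at least 3pm; downstream work caps Legal at 4pm.
Legal at 4pm is achievable: Legal -> 4pm; Retro -> 2pm; DesignReview -> 5pm; Roadmap -> 2pm; AllHands -> 3pm.

4pm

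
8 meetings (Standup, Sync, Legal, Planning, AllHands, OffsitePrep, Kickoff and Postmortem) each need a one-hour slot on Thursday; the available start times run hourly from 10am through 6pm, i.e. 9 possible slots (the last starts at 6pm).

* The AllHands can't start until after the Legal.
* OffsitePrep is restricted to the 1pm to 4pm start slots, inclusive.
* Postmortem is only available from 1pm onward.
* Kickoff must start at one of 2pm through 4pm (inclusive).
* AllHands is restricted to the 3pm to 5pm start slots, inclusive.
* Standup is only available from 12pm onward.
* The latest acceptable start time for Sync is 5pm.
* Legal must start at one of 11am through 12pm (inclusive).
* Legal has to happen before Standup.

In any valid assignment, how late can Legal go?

Legal is available from 11am; Legal's own window allows nothing later than 12pm.
Legal at 12pm is achievable: Planning in 10am; OffsitePrep in 1pm; Kickoff in 2pm; Postmortem in 1pm; Sync in 10am; Legal in 12pm; Standup in 1pm; AllHands in 3pm.

12pm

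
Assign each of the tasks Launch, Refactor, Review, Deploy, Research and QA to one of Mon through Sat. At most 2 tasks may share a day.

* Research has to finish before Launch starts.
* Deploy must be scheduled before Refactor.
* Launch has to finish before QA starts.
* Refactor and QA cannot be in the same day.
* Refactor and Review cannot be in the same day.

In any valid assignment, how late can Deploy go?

Downstream work caps Deploy at Fri.
Deploy at Fri is achievable: Research=Mon; Review=Mon; Deploy=Fri; Refactor=Sat; Launch=Tue; QA=Wed.

Fri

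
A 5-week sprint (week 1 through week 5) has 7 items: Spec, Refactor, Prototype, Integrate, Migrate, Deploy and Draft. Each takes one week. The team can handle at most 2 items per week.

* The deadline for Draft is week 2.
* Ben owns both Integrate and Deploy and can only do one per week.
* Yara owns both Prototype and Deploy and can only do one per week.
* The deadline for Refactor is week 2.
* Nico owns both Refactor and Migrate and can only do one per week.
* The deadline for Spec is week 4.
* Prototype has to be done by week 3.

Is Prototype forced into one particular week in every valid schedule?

No

Prototype can be week 1 (e.g. Prototype in week 1; Deploy in week 4; Integrate in week 3; Refactor in week 1; Migrate in week 3; Spec in week 2; Draft in week 2) or week 2 (e.g. Spec -> week 2, Integrate -> week 3, Prototype -> week 2, Migrate -> week 3, Draft -> week 1, Deploy -> week 4, Refactor -> week 1).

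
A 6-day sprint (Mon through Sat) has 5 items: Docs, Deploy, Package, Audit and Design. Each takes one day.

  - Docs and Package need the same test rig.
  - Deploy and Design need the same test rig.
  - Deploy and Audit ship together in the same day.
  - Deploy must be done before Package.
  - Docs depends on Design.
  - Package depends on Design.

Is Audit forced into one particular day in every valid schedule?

No

Audit can be Mon (e.g. Package=Wed; Design=Tue; Audit=Mon; Deploy=Mon; Docs=Thu) or Tue (e.g. Deploy in Tue, Package in Wed, Audit in Tue, Design in Mon, Docs in Tue).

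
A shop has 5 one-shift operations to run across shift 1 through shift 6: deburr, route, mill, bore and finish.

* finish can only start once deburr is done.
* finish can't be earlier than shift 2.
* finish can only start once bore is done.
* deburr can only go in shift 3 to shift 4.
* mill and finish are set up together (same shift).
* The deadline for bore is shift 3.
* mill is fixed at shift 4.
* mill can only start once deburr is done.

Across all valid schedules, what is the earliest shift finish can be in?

Finish is available from shift 2; precedence pushes finish to at least shift 4; finish must be in the same shift as mill, which can't be after shift 4, so finish is at most shift 4.
finish at shift 4 is achievable: deburr=shift 3, finish=shift 4, mill=shift 4, bore=shift 1, route=shift 1.

shift 4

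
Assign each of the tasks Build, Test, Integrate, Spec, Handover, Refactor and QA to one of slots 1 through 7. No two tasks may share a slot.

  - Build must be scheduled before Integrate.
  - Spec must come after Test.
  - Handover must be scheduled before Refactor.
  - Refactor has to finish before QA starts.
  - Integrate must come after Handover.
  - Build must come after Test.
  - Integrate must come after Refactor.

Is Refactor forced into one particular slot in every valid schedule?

No

Refactor can be 2 (e.g. Build -> 4, Spec -> 6, Test -> 3, QA -> 7, Handover -> 1, Integrate -> 5, Refactor -> 2) or 3 (e.g. Build=4, Refactor=3, Test=1, Integrate=5, Spec=6, QA=7, Handover=2).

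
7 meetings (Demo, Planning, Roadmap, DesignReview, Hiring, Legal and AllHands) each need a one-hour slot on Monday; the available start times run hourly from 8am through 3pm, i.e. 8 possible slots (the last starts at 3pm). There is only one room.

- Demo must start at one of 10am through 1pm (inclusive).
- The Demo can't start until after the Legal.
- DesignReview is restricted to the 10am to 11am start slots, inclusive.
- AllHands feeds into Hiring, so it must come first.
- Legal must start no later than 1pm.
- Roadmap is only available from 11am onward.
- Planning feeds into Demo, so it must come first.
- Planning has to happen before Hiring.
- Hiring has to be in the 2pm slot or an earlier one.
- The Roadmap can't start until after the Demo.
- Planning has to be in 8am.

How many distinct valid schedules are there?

56

Splitting on Demo: it can be 10am (6), 11am (6), 12pm (20), 1pm (24). Listing each branch's schedules as (Planning, Roadmap, DesignReview, Hiring, Legal, AllHands):
Demo=10am: (8am,12pm,11am,2pm,9am,1pm) (8am,1pm,11am,2pm,9am,12pm) (8am,2pm,11am,1pm,9am,12pm) (8am,3pm,11am,1pm,9am,12pm) (8am,3pm,11am,2pm,9am,12pm) (8am,3pm,11am,2pm,9am,1pm) — 6.
Demo=11am: (8am,12pm,10am,2pm,9am,1pm) (8am,1pm,10am,2pm,9am,12pm) (8am,2pm,10am,1pm,9am,12pm) (8am,3pm,10am,1pm,9am,12pm) (8am,3pm,10am,2pm,9am,12pm) (8am,3pm,10am,2pm,9am,1pm) — 6.
Demo=12pm: (8am,1pm,10am,2pm,9am,11am) (8am,1pm,10am,2pm,11am,9am) (8am,1pm,11am,2pm,9am,10am) (8am,1pm,11am,2pm,10am,9am) (8am,2pm,10am,1pm,9am,11am) (8am,2pm,10am,1pm,11am,9am) (8am,2pm,11am,1pm,9am,10am) (8am,2pm,11am,1pm,10am,9am) (8am,3pm,10am,1pm,9am,11am) (8am,3pm,10am,1pm,11am,9am) (8am,3pm,10am,2pm,9am,11am) (8am,3pm,10am,2pm,9am,1pm) (8am,3pm,10am,2pm,11am,9am) (8am,3pm,10am,2pm,11am,1pm) (8am,3pm,11am,1pm,9am,10am) (8am,3pm,11am,1pm,10am,9am) (8am,3pm,11am,2pm,9am,10am) (8am,3pm,11am,2pm,9am,1pm) (8am,3pm,11am,2pm,10am,9am) (8am,3pm,11am,2pm,10am,1pm) — 20.
Demo=1pm: (8am,2pm,10am,11am,12pm,9am) (8am,2pm,10am,12pm,9am,11am) (8am,2pm,10am,12pm,11am,9am) (8am,2pm,11am,10am,12pm,9am) (8am,2pm,11am,12pm,9am,10am) (8am,2pm,11am,12pm,10am,9am) (8am,3pm,10am,11am,12pm,9am) (8am,3pm,10am,12pm,9am,11am) (8am,3pm,10am,12pm,11am,9am) (8am,3pm,10am,2pm,9am,11am) (8am,3pm,10am,2pm,9am,12pm) (8am,3pm,10am,2pm,11am,9am) (8am,3pm,10am,2pm,11am,12pm) (8am,3pm,10am,2pm,12pm,9am) (8am,3pm,10am,2pm,12pm,11am) (8am,3pm,11am,10am,12pm,9am) (8am,3pm,11am,12pm,9am,10am) (8am,3pm,11am,12pm,10am,9am) (8am,3pm,11am,2pm,9am,10am) (8am,3pm,11am,2pm,9am,12pm) (8am,3pm,11am,2pm,10am,9am) (8am,3pm,11am,2pm,10am,12pm) (8am,3pm,11am,2pm,12pm,9am) (8am,3pm,11am,2pm,12pm,10am) — 24.
Summing: 6 + 6 + 20 + 24 = 56.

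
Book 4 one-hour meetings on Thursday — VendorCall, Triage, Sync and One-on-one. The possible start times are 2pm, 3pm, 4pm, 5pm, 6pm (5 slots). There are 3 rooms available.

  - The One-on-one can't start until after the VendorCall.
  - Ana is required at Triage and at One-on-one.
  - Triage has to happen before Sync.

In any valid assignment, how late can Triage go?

5pm

Downstream work caps Triage at 5pm.
Triage at 5pm is achievable: One-on-one=3pm; VendorCall=2pm; Sync=6pm; Triage=5pm.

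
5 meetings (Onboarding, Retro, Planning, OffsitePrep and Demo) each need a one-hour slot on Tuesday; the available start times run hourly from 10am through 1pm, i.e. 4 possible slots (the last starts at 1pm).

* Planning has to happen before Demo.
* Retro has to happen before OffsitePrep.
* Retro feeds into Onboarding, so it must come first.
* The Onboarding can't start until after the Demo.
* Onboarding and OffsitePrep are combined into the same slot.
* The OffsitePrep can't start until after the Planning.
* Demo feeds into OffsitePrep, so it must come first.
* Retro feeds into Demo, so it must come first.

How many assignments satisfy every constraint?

6

Splitting on Onboarding: it can be 12pm (1), 1pm (5). Listing each branch's schedules as (Retro, Planning, OffsitePrep, Demo):
Onboarding=12pm: (10am,10am,12pm,11am) — 1.
Onboarding=1pm: (10am,10am,1pm,11am) (10am,10am,1pm,12pm) (10am,11am,1pm,12pm) (11am,10am,1pm,12pm) (11am,11am,1pm,12pm) — 5.
Summing: 1 + 5 = 6.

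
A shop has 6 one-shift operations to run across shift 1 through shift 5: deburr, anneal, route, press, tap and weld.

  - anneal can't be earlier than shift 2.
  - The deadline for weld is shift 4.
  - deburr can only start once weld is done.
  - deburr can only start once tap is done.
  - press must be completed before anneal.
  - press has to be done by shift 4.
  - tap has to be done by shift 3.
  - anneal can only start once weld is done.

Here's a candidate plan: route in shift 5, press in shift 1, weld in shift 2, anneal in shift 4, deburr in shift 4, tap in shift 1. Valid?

tap has to be done by shift 3 — holds.
deburr can only start once tap is done — holds.
anneal can only start once weld is done — holds.
deburr can only start once weld is done — holds.
anneal can't be earlier than shift 2 — holds.
press has to be done by shift 4 — holds.
press must be completed before anneal — holds.
The deadline for weld is shift 4 — holds.

Yes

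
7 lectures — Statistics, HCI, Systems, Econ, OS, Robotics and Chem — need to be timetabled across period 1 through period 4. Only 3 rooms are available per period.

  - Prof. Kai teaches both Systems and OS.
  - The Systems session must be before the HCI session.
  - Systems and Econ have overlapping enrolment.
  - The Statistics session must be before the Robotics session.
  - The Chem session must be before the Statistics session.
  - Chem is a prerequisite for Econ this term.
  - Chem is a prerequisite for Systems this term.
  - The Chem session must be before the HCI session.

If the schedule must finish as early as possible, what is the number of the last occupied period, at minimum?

The precedence chain requires at least 3 distinct periods.
With at most 3 per period and 7 lectures, at least 3 periods are needed.
3 works (last occupied period: period 3): for example Econ in period 3, Systems in period 2, OS in period 1, Chem in period 1, Robotics in period 3, Statistics in period 2, HCI in period 3.

3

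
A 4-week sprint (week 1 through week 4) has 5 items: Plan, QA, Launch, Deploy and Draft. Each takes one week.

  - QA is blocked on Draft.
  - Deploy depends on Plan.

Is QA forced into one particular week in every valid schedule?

QA can be week 2 (e.g. Deploy=week 2, Plan=week 1, Launch=week 1, QA=week 2, Draft=week 1) or week 3 (e.g. QA -> week 3; Deploy -> week 2; Launch -> week 1; Draft -> week 1; Plan -> week 1).

No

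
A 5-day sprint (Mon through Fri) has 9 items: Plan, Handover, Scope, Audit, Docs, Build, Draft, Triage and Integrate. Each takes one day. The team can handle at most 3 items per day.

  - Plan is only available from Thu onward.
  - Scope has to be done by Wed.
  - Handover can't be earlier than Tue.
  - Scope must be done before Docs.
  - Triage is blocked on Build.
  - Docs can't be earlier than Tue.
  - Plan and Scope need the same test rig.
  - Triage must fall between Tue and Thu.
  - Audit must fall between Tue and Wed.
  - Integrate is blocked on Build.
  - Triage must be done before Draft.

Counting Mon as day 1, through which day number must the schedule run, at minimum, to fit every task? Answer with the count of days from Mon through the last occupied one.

The precedence chain requires at least 3 distinct days.
With at most 3 per day and 9 tasks, at least 3 days are needed.
Plan can't be placed before Thu — that is day 4 counting from Mon — so the schedule must run through at least 4 days.
4 works (last occupied day: Thu): for example Plan=Thu; Build=Mon; Scope=Mon; Triage=Tue; Audit=Tue; Integrate=Wed; Draft=Wed; Docs=Tue; Handover=Wed.

4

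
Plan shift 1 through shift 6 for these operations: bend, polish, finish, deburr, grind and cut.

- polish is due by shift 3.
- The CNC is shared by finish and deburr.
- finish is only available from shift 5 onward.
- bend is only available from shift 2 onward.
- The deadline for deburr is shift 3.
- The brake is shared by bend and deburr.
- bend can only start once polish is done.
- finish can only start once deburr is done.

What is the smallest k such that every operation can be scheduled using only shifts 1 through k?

5 shifts

The precedence chain requires at least 2 distinct shifts.
finish can't be placed before shift 5, so the schedule must run through at least shift 5.
5 works (last occupied shift: shift 5): for example polish -> shift 1, cut -> shift 1, deburr -> shift 1, finish -> shift 5, bend -> shift 2, grind -> shift 1.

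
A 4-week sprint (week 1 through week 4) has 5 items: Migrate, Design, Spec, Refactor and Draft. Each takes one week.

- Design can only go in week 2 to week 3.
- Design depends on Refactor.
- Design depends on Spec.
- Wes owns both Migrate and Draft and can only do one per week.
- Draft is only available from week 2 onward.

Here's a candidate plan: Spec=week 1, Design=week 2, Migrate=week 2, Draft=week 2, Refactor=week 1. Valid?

No — it violates: Wes owns both Migrate and Draft and can only do one per week

Design can only go in week 2 to week 3 — holds.
Design depends on Refactor — holds.
Draft is only available from week 2 onward — holds.
Wes owns both Migrate and Draft and can only do one per week — violated.
Design depends on Spec — holds.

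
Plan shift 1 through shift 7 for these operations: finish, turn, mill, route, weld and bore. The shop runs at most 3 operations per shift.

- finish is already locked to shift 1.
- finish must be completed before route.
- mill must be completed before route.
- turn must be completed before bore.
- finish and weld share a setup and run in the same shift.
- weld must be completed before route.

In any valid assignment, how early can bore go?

Precedence pushes bore to at least shift 2.
bore at shift 2 is achievable: bore=shift 2, turn=shift 1, route=shift 3, weld=shift 1, finish=shift 1, mill=shift 2.

shift 2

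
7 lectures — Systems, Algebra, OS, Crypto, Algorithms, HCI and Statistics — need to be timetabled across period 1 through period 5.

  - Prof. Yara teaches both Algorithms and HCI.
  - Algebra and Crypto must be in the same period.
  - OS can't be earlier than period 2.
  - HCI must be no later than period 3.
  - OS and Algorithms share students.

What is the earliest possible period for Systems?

period 1

Systems at period 1 is achievable: Algebra in period 1, Statistics in period 1, Algorithms in period 3, OS in period 2, HCI in period 1, Crypto in period 1, Systems in period 1.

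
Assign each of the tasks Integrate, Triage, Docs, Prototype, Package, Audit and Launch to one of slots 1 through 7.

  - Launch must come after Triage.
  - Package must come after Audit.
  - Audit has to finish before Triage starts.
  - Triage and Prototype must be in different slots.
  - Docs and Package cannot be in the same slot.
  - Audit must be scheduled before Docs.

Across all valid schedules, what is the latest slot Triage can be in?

Precedence pushes Triage to at least 2; downstream work caps Triage at 6.
Triage at 6 is achievable: Package in 3, Launch in 7, Integrate in 1, Docs in 2, Triage in 6, Audit in 1, Prototype in 1.

6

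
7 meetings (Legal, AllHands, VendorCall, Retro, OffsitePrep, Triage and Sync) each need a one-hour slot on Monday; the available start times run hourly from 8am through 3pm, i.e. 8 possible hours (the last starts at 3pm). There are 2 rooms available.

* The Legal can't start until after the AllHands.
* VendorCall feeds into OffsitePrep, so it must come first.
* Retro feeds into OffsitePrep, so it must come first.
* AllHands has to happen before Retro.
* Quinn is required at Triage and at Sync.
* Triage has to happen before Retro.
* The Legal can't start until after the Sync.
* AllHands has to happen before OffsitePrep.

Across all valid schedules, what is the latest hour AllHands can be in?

1pm

Downstream work caps AllHands at 1pm.
AllHands at 1pm is achievable: Retro in 2pm, VendorCall in 8am, OffsitePrep in 3pm, Sync in 9am, AllHands in 1pm, Triage in 8am, Legal in 2pm.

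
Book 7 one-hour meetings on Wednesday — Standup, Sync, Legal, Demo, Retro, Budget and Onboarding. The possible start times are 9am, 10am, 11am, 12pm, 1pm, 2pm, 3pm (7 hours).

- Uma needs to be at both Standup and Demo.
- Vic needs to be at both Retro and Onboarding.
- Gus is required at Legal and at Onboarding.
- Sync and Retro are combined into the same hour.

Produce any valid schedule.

Legal in 9am, Retro in 9am, Budget in 9am, Onboarding in 10am, Demo in 10am, Standup in 9am, Sync in 9am

Checking: Retro(9am) != Onboarding(10am); Standup(9am) != Demo(10am); Legal(9am) != Onboarding(10am); Sync = Retro = 9am.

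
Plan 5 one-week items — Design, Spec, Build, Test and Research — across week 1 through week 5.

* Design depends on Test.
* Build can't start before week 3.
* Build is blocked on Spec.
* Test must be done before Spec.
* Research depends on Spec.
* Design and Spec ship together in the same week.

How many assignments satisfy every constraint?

Splitting on Design: it can be week 2 (9), week 3 (8), week 4 (3). Listing each branch's schedules as (Spec, Build, Test, Research) by week number:
Design=week 2: (2,3,1,3) (2,3,1,4) (2,3,1,5) (2,4,1,3) (2,4,1,4) (2,4,1,5) (2,5,1,3) (2,5,1,4) (2,5,1,5) — 9.
Design=week 3: (3,4,1,4) (3,4,1,5) (3,4,2,4) (3,4,2,5) (3,5,1,4) (3,5,1,5) (3,5,2,4) (3,5,2,5) — 8.
Design=week 4: (4,5,1,5) (4,5,2,5) (4,5,3,5) — 3.
Summing: 9 + 8 + 3 = 20.

20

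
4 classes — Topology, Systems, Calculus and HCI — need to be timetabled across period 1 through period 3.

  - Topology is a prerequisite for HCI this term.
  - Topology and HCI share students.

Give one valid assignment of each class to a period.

Calculus in period 1; HCI in period 2; Topology in period 1; Systems in period 1

Checking: Topology(period 1) before HCI(period 2); Topology(period 1) != HCI(period 2).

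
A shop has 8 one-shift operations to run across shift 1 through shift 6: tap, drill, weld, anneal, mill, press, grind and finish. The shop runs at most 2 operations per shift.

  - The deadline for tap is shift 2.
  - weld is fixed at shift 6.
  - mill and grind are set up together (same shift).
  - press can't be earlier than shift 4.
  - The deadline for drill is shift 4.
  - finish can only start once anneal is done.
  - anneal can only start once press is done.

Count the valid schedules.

12

Splitting on tap: it can be shift 1 (6), shift 2 (6). Listing each branch's schedules as (drill, weld, anneal, mill, press, grind, finish) by shift number:
tap=shift 1: (1,6,5,2,4,2,6) (1,6,5,3,4,3,6) (2,6,5,3,4,3,6) (3,6,5,2,4,2,6) (4,6,5,2,4,2,6) (4,6,5,3,4,3,6) — 6.
tap=shift 2: (1,6,5,3,4,3,6) (2,6,5,1,4,1,6) (2,6,5,3,4,3,6) (3,6,5,1,4,1,6) (4,6,5,1,4,1,6) (4,6,5,3,4,3,6) — 6.
Summing: 6 + 6 = 12.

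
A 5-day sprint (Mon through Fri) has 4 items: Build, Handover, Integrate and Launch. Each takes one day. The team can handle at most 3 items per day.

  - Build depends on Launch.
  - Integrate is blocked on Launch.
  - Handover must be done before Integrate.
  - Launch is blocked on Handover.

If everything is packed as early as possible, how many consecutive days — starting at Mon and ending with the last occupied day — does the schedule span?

The precedence chain requires at least 3 distinct days.
With at most 3 per day and 4 work items, at least 2 days are needed.
3 works (last occupied day: Wed): for example Handover -> Mon, Launch -> Tue, Integrate -> Wed, Build -> Wed.

3 days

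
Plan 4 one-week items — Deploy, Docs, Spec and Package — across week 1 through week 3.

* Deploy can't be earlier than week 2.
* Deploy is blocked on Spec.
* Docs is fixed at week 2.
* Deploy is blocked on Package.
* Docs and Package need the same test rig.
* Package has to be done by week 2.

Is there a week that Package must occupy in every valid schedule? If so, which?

Package's window is week 1–week 2.
Docs is fixed at week 2, and Package can't share a week with Docs.
So Package must be week 1.

week 1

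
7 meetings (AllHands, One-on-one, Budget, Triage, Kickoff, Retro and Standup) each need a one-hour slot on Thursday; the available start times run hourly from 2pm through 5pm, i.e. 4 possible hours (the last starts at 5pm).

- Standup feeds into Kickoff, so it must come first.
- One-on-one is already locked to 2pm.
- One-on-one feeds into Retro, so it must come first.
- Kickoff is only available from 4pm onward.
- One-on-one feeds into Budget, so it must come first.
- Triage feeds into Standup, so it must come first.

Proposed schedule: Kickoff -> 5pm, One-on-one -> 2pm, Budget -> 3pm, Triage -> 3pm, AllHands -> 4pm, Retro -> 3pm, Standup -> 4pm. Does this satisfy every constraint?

One-on-one feeds into Budget, so it must come first — holds.
Kickoff is only available from 4pm onward — holds.
One-on-one feeds into Retro, so it must come first — holds.
One-on-one is already locked to 2pm — holds.
Triage feeds into Standup, so it must come first — holds.
Standup feeds into Kickoff, so it must come first — holds.

Yes, all constraints hold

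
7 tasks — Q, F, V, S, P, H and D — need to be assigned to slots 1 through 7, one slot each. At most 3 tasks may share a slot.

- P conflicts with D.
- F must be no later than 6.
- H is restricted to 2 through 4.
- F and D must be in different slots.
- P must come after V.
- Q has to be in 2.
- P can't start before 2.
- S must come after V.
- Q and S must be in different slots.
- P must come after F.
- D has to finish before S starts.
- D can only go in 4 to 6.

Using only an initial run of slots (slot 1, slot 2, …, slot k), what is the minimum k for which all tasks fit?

5 slots

The precedence chain requires at least 2 distinct slots.
With at most 3 per slot and 7 tasks, at least 3 slots are needed.
Propagating the time windows through the other constraints, S can't land before 5, so the schedule must run through at least slot 5.
5 works (last occupied slot: 5): for example S -> 5, Q -> 2, H -> 2, F -> 1, P -> 2, D -> 4, V -> 1.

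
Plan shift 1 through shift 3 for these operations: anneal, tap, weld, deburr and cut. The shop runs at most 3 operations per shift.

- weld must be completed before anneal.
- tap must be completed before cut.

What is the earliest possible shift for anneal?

Precedence pushes anneal to at least shift 2.
anneal at shift 2 is achievable: cut in shift 2; anneal in shift 2; tap in shift 1; weld in shift 1; deburr in shift 1.

shift 2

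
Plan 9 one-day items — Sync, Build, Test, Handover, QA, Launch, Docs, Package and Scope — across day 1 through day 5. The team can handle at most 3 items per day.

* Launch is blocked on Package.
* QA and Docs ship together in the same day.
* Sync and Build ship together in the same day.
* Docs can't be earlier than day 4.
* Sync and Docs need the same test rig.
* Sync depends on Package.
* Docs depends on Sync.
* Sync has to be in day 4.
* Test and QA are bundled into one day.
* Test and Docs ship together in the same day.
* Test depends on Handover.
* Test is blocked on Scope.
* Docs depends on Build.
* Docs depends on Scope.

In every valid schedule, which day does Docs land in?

day 5

Docs's window is day 4–day 5.
Sync is fixed at day 4, and Docs can't share a day with Sync.
So Docs must be day 5.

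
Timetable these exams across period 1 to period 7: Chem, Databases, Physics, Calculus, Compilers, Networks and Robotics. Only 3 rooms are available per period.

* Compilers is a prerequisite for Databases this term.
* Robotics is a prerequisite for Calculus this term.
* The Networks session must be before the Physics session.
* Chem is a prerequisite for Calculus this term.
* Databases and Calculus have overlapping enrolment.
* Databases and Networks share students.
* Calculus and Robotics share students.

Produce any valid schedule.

Compilers=period 2, Chem=period 1, Physics=period 2, Networks=period 1, Robotics=period 1, Calculus=period 2, Databases=period 3

Checking: Compilers(period 2) before Databases(period 3); Networks(period 1) before Physics(period 2); Chem(period 1) before Calculus(period 2); Robotics(period 1) before Calculus(period 2); Calculus(period 2) != Robotics(period 1); Databases(period 3) != Networks(period 1); Databases(period 3) != Calculus(period 2); max 3 per period (cap 3).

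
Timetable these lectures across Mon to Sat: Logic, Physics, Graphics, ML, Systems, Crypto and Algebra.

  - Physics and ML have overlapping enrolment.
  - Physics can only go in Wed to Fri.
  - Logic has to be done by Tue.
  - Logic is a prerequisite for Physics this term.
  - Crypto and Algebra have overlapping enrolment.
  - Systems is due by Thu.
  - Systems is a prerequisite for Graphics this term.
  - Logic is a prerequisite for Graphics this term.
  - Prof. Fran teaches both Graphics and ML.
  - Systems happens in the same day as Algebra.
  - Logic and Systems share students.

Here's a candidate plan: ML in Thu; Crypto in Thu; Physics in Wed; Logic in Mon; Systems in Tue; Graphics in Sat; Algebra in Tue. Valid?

Logic and Systems share students — holds.
Prof. Fran teaches both Graphics and ML — holds.
Physics can only go in Wed to Fri — holds.
Crypto and Algebra have overlapping enrolment — holds.
Systems is due by Thu — holds.
Systems happens in the same day as Algebra — holds.
Logic is a prerequisite for Graphics this term — holds.
Physics and ML have overlapping enrolment — holds.
Systems is a prerequisite for Graphics this term — holds.
Logic has to be done by Tue — holds.
Logic is a prerequisite for Physics this term — holds.

Yes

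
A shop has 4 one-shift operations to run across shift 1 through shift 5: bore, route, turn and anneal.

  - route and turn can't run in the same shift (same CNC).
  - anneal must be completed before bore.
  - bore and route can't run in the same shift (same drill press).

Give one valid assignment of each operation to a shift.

route in shift 1, turn in shift 2, bore in shift 2, anneal in shift 1

Checking: anneal(shift 1) before bore(shift 2); bore(shift 2) != route(shift 1); route(shift 1) != turn(shift 2).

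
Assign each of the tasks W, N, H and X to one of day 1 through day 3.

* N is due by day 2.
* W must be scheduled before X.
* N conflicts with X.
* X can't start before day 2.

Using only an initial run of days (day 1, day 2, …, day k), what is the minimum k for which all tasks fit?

2 days

The precedence chain requires at least 2 distinct days.
2 works (last occupied day: day 2): for example X -> day 2, W -> day 1, H -> day 1, N -> day 1.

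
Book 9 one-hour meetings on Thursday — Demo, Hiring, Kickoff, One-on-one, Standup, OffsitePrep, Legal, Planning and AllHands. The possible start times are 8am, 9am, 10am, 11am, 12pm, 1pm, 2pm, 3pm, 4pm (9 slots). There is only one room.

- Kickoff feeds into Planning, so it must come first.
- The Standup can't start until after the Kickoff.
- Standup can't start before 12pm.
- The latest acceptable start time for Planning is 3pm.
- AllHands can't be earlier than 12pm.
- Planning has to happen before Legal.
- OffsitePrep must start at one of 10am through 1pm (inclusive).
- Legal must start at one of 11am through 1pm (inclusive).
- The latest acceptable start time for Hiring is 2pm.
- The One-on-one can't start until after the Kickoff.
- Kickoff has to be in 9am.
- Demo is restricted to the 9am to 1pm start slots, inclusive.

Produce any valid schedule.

Kickoff -> 9am; OffsitePrep -> 12pm; Legal -> 11am; Demo -> 1pm; Standup -> 2pm; Hiring -> 8am; One-on-one -> 4pm; AllHands -> 3pm; Planning -> 10am

Checking: Kickoff(9am) before One-on-one(4pm); Kickoff(9am) before Standup(2pm); Kickoff(9am) before Planning(10am); Planning(10am) before Legal(11am); Demo=1pm in [9am,1pm]; Kickoff=9am in [9am,9am]; Standup=2pm in [12pm,4pm]; Hiring=8am in [8am,2pm]; OffsitePrep=12pm in [10am,1pm]; Planning=10am in [8am,3pm]; AllHands=3pm in [12pm,4pm]; Legal=11am in [11am,1pm]; max 1 per slot (cap 1).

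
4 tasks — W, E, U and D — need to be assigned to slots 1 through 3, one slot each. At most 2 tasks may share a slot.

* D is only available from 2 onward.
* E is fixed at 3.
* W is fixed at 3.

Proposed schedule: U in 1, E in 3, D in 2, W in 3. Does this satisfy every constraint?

At most 2 tasks may share a slot — holds.
D is only available from 2 onward — holds.
W is fixed at 3 — holds.
E is fixed at 3 — holds.

Yes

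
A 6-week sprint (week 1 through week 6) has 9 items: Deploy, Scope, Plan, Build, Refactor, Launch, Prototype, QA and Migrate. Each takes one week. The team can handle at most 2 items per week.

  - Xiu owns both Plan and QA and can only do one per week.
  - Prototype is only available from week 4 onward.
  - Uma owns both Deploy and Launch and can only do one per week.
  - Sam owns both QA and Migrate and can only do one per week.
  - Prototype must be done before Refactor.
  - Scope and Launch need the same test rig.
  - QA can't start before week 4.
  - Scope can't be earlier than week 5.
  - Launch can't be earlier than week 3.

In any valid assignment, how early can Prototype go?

week 4

Prototype is available from week 4; downstream work caps Prototype at week 5.
Prototype at week 4 is achievable: Plan=week 1, Prototype=week 4, Deploy=week 1, QA=week 4, Migrate=week 2, Scope=week 5, Refactor=week 5, Launch=week 3, Build=week 2.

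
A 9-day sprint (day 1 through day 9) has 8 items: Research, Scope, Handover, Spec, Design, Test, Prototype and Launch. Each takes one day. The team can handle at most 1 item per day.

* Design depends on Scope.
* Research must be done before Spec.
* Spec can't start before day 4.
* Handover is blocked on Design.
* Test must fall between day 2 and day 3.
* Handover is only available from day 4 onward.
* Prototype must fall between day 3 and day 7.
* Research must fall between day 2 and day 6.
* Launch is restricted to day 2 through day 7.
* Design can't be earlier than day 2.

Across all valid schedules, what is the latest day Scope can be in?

Downstream work caps Scope at day 7.
Scope at day 7 is achievable: Prototype=day 4, Spec=day 5, Test=day 2, Launch=day 6, Design=day 8, Research=day 3, Handover=day 9, Scope=day 7.

day 7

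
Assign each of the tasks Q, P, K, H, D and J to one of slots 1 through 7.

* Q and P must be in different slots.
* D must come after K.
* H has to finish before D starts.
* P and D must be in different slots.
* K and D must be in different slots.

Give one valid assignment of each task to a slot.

P -> 3; H -> 1; K -> 1; D -> 2; Q -> 1; J -> 1

Checking: K(1) before D(2); H(1) before D(2); Q(1) != P(3); K(1) != D(2); P(3) != D(2).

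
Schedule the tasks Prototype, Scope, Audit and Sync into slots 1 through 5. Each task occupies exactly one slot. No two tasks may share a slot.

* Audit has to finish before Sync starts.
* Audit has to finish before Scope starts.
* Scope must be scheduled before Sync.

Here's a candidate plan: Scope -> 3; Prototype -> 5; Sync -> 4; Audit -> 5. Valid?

No two tasks may share a slot — violated.
Audit has to finish before Sync starts — violated.
Scope must be scheduled before Sync — holds.
Audit has to finish before Scope starts — violated.

Invalid. No two tasks may share a slot.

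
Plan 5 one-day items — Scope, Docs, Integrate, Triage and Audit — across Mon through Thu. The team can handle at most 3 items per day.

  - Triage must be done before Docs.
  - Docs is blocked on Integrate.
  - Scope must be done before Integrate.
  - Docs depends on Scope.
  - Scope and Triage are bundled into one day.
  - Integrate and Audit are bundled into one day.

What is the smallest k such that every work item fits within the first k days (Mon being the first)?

The precedence chain requires at least 3 distinct days.
With at most 3 per day and 5 work items, at least 2 days are needed.
3 works (last occupied day: Wed): for example Scope=Mon; Integrate=Tue; Triage=Mon; Audit=Tue; Docs=Wed.

3 days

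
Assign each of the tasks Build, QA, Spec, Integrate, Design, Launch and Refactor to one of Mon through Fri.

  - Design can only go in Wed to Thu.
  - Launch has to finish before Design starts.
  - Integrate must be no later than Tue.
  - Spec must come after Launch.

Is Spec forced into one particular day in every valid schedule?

No

Spec can be Tue (e.g. Design in Wed, Build in Mon, Spec in Tue, QA in Mon, Launch in Mon, Integrate in Mon, Refactor in Mon) or Wed (e.g. Integrate in Mon, Spec in Wed, Refactor in Mon, Launch in Mon, Design in Wed, Build in Mon, QA in Mon).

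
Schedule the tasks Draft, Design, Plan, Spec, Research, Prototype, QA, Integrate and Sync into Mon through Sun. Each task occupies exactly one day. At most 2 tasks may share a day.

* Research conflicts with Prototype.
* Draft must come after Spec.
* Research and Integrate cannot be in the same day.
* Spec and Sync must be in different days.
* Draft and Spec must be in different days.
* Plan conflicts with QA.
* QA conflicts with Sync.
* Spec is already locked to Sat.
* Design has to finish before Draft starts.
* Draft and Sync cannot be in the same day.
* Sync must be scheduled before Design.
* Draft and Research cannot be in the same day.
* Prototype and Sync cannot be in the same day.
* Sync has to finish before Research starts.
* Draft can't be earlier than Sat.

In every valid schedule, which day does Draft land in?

Sun

Draft's window is Sat–Sun.
Spec is fixed at Sat, and Draft can't share a day with Spec.
So Draft must be Sun.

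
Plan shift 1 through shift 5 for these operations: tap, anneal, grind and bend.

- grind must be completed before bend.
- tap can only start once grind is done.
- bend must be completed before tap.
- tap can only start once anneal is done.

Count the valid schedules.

35

Splitting on tap: it can be shift 3 (2), shift 4 (9), shift 5 (24). Listing each branch's schedules as (anneal, grind, bend) by shift number:
tap=shift 3: (1,1,2) (2,1,2) — 2.
tap=shift 4: (1,1,2) (1,1,3) (1,2,3) (2,1,2) (2,1,3) (2,2,3) (3,1,2) (3,1,3) (3,2,3) — 9.
tap=shift 5: (1,1,2) (1,1,3) (1,1,4) (1,2,3) (1,2,4) (1,3,4) (2,1,2) (2,1,3) (2,1,4) (2,2,3) (2,2,4) (2,3,4) (3,1,2) (3,1,3) (3,1,4) (3,2,3) (3,2,4) (3,3,4) (4,1,2) (4,1,3) (4,1,4) (4,2,3) (4,2,4) (4,3,4) — 24.
Summing: 2 + 9 + 24 = 35.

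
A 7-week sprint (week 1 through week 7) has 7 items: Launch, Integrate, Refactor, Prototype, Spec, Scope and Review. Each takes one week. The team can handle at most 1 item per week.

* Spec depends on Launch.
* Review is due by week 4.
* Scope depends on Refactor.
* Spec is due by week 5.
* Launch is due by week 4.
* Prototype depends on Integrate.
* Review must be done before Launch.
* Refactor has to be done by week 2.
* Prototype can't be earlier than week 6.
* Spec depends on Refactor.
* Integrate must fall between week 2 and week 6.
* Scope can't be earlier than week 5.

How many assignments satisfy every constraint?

16

Splitting on Launch: it can be week 3 (10), week 4 (6). Listing each branch's schedules as (Integrate, Refactor, Prototype, Spec, Scope, Review) by week number:
Launch=week 3: (4,1,6,5,7,2) (4,1,7,5,6,2) (4,2,6,5,7,1) (4,2,7,5,6,1) (5,1,6,4,7,2) (5,1,7,4,6,2) (5,2,6,4,7,1) (5,2,7,4,6,1) (6,1,7,4,5,2) (6,2,7,4,5,1) — 10.
Launch=week 4: (2,1,6,5,7,3) (2,1,7,5,6,3) (3,1,6,5,7,2) (3,1,7,5,6,2) (3,2,6,5,7,1) (3,2,7,5,6,1) — 6.
Summing: 10 + 6 = 16.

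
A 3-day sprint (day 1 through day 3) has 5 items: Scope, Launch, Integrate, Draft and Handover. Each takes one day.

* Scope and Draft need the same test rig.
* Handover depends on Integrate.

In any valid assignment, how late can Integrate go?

day 2

Downstream work caps Integrate at day 2.
Integrate at day 2 is achievable: Launch -> day 1; Draft -> day 2; Integrate -> day 2; Handover -> day 3; Scope -> day 1.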